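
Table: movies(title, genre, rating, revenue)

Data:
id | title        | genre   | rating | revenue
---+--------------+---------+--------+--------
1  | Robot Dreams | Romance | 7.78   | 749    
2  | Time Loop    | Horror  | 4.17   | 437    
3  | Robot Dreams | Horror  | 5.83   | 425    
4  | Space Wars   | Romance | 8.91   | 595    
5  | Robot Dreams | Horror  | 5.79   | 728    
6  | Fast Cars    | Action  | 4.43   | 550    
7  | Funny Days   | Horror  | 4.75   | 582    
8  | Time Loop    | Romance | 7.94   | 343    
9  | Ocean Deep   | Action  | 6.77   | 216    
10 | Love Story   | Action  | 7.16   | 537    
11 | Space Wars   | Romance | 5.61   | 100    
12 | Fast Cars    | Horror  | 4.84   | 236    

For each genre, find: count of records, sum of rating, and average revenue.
SELECT genre,
       COUNT(*) as cnt,
       SUM(rating) as total_rating,
       AVG(revenue) as avg_revenue
FROM movies
GROUP BY genre

Result:
  Action: 3 records, 18.36 total rating, 434.33 avg revenue
  Horror: 5 records, 25.38 total rating, 481.60 avg revenue
  Romance: 4 records, 30.24 total rating, 446.75 avg revenue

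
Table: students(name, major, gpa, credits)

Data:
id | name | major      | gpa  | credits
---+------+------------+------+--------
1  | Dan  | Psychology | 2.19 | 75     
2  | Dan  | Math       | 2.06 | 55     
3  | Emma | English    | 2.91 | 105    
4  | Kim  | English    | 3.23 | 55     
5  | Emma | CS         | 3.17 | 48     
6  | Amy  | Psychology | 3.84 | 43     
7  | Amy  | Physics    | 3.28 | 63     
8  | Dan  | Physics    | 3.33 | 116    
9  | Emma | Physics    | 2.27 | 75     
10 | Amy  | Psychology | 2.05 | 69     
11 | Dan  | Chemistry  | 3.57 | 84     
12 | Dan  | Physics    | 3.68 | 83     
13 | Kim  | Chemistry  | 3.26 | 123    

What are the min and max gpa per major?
SELECT major, MIN(gpa), MAX(gpa)
FROM students
GROUP BY major

Result:
  CS: min=3.17, max=3.17
  Chemistry: min=3.26, max=3.57
  English: min=2.91, max=3.23
  Math: min=2.06, max=2.06
  Physics: min=2.27, max=3.68
  Psychology: min=2.05, max=3.84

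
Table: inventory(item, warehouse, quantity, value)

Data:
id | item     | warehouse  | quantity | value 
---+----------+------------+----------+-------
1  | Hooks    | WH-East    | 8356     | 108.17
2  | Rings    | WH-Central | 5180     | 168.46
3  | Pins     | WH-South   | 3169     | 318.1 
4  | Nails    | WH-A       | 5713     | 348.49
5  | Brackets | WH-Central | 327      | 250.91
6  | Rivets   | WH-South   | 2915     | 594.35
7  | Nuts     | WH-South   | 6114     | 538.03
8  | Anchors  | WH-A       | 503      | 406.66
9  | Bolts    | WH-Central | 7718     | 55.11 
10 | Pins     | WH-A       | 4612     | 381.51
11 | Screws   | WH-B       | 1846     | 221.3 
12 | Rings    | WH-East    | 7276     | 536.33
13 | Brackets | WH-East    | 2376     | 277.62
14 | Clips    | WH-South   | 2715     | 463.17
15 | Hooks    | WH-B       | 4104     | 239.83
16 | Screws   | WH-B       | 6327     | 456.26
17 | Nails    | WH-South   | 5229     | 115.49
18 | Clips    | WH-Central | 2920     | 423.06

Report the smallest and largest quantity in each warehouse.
SELECT warehouse, MIN(quantity), MAX(quantity)
FROM inventory
GROUP BY warehouse

Result:
  WH-A: min=503, max=5713
  WH-B: min=1846, max=6327
  WH-Central: min=327, max=7718
  WH-East: min=2376, max=8356
  WH-South: min=2715, max=6114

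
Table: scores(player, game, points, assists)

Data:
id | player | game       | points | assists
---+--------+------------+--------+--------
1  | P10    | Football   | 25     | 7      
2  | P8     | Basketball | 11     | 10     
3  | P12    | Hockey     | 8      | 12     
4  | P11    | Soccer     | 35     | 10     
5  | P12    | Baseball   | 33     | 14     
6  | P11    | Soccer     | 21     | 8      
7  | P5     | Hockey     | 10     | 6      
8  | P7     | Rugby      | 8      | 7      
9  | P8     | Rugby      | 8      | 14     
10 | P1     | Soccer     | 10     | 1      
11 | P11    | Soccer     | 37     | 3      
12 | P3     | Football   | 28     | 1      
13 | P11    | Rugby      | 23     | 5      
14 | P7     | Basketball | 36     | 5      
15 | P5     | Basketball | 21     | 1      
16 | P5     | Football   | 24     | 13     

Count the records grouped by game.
SELECT game, COUNT(*) as count
FROM scores
GROUP BY game

Result:
  Baseball: 1
  Basketball: 3
  Football: 3
  Hockey: 2
  Rugby: 3
  Soccer: 4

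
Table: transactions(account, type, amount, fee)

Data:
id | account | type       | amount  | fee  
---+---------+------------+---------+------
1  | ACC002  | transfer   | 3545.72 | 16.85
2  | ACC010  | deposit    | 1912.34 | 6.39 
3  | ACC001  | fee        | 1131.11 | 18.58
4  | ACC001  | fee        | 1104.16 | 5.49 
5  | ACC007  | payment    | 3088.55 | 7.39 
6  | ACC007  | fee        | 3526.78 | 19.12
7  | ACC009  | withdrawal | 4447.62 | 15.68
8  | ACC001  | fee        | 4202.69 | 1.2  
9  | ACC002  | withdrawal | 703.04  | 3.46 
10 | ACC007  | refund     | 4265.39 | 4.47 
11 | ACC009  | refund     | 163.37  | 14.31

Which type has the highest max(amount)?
SELECT type, MAX(amount) as val
FROM transactions
GROUP BY type
ORDER BY val DESC
LIMIT 1

Result: withdrawal with max(amount) = 4447.62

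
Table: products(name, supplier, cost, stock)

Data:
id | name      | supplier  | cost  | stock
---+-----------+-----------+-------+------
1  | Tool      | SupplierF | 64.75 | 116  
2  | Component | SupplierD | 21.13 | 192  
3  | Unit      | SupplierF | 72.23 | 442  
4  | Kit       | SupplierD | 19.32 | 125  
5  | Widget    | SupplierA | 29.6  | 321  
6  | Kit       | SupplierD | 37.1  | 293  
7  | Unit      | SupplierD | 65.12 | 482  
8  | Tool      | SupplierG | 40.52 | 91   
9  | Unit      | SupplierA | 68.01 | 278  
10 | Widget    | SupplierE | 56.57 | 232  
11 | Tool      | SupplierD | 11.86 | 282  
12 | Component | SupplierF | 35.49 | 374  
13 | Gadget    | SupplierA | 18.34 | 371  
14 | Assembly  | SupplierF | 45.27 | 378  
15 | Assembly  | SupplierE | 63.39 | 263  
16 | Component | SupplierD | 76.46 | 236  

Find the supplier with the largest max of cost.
SELECT supplier, MAX(cost) as val
FROM products
GROUP BY supplier
ORDER BY val DESC
LIMIT 1

Result: SupplierD with max(cost) = 76.46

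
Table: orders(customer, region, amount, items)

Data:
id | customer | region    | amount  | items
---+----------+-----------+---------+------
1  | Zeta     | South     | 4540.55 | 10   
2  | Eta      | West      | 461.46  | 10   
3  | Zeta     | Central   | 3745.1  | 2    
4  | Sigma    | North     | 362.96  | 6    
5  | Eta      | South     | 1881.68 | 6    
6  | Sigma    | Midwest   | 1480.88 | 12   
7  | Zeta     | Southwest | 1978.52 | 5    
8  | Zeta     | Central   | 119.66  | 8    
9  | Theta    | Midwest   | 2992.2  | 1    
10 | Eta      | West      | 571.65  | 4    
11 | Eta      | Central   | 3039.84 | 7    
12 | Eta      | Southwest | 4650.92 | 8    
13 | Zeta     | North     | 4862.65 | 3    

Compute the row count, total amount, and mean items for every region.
SELECT region,
       COUNT(*) as cnt,
       SUM(amount) as total_amount,
       AVG(items) as avg_items
FROM orders
GROUP BY region

Result:
  Central: 3 records, 6904.60 total amount, 5.67 avg items
  Midwest: 2 records, 4473.08 total amount, 6.50 avg items
  North: 2 records, 5225.61 total amount, 4.50 avg items
  South: 2 records, 6422.23 total amount, 8.00 avg items
  Southwest: 2 records, 6629.44 total amount, 6.50 avg items
  West: 2 records, 1033.11 total amount, 7.00 avg items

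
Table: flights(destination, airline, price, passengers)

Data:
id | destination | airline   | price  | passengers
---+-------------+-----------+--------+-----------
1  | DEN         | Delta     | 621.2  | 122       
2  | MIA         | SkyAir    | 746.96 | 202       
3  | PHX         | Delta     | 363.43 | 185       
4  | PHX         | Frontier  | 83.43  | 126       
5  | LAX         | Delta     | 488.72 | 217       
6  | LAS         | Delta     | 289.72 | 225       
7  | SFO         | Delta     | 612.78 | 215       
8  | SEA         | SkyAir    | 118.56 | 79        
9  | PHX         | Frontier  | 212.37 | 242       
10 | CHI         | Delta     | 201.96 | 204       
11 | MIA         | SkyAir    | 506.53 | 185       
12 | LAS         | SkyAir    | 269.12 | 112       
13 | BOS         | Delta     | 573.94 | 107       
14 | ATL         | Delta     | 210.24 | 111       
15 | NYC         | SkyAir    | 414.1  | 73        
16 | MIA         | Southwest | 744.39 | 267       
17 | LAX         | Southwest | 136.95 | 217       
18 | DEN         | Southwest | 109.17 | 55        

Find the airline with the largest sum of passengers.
SELECT airline, SUM(passengers) as val
FROM flights
GROUP BY airline
ORDER BY val DESC
LIMIT 1

Result: Delta with sum(passengers) = 1386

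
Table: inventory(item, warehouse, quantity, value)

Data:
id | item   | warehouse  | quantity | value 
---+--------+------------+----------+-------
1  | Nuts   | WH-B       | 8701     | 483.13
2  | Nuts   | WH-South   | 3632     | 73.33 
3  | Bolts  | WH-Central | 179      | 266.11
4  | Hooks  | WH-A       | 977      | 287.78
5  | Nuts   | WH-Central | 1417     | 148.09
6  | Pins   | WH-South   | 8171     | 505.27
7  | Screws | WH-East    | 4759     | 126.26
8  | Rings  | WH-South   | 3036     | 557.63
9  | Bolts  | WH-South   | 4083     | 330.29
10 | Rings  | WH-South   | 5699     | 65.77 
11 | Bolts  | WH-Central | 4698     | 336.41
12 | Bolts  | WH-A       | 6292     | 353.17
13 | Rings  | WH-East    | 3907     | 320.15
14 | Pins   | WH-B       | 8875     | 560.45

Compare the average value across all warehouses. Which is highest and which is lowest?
SELECT warehouse, AVG(value)
FROM inventory
GROUP BY warehouse
ORDER BY AVG(value)

All groups:
  WH-East: 223.21
  WH-Central: 250.20
  WH-South: 306.46
  WH-A: 320.48
  WH-B: 521.79

Highest: WH-B (521.79)
Lowest: WH-East (223.21)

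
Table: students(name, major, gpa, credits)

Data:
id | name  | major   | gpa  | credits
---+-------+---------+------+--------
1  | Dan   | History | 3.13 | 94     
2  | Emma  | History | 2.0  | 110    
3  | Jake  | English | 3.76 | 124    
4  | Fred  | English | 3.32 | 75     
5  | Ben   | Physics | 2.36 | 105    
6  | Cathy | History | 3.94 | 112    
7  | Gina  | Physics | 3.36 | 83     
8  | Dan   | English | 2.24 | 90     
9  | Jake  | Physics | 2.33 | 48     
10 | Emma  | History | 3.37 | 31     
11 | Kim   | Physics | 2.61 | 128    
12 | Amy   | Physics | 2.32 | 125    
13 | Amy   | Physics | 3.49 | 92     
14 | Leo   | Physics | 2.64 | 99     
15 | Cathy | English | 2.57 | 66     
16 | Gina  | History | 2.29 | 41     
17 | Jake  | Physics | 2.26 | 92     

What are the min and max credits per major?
SELECT major, MIN(credits), MAX(credits)
FROM students
GROUP BY major

Result:
  English: min=66, max=124
  History: min=31, max=112
  Physics: min=48, max=128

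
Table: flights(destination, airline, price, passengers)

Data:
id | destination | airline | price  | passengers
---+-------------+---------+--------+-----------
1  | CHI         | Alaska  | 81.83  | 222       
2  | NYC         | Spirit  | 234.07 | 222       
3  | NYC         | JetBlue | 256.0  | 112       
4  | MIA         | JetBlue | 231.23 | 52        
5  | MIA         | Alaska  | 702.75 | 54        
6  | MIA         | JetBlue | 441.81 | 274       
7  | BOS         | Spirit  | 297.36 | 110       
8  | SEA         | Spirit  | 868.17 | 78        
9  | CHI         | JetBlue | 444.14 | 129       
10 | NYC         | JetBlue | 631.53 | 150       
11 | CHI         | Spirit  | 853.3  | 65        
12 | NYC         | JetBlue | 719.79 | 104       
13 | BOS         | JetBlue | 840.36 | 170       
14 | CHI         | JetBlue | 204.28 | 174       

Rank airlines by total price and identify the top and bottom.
SELECT airline, SUM(price)
FROM flights
GROUP BY airline
ORDER BY SUM(price)

All groups:
  Alaska: 784.58
  Spirit: 2252.90
  JetBlue: 3769.14

Highest: JetBlue (3769.14)
Lowest: Alaska (784.58)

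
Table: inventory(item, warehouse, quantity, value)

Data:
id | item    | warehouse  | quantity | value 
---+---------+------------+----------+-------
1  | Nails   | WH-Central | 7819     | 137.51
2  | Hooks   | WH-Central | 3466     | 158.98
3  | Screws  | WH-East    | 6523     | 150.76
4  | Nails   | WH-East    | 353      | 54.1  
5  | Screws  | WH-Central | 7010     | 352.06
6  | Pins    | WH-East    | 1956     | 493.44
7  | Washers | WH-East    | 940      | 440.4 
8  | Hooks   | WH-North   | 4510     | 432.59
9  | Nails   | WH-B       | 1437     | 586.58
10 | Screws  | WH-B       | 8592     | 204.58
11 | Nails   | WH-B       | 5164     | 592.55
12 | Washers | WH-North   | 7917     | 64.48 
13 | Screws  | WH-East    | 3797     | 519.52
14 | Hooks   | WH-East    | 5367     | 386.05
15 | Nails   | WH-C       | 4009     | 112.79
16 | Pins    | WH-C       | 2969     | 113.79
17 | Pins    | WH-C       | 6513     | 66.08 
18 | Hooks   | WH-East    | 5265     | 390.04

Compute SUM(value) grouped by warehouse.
SELECT warehouse, SUM(value) as result
FROM inventory
GROUP BY warehouse

Result:
  WH-B: 1383.71
  WH-C: 292.66
  WH-Central: 648.55
  WH-East: 2434.31
  WH-North: 497.07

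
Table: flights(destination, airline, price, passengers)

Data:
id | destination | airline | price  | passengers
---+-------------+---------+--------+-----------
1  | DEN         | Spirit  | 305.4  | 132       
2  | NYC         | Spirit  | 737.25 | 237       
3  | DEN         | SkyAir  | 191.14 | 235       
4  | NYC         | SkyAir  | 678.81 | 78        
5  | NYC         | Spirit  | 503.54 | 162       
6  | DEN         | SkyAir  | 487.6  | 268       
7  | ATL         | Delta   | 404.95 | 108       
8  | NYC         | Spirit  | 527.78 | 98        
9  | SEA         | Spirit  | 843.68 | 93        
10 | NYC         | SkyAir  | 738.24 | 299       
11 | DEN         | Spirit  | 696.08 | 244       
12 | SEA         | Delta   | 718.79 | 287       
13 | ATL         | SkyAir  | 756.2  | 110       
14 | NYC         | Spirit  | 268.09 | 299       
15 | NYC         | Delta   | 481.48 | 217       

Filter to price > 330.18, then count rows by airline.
SELECT airline, COUNT(*)
FROM flights
WHERE price > 330.18
GROUP BY airline

Note: WHERE filters rows before grouping.

Result:
  Delta: 3
  SkyAir: 4
  Spirit: 5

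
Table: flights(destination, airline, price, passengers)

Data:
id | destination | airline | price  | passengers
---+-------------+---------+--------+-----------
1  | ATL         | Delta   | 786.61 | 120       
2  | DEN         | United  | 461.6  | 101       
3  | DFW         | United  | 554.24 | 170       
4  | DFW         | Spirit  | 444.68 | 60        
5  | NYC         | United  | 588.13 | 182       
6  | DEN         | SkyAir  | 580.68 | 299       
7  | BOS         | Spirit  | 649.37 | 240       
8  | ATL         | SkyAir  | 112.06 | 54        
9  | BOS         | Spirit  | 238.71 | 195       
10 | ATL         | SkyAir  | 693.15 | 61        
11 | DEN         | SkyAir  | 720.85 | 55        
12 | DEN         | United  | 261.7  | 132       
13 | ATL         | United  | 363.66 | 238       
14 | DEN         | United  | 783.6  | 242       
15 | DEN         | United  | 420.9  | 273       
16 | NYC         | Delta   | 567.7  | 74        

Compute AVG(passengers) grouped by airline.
SELECT airline, AVG(passengers) as result
FROM flights
GROUP BY airline

Result:
  Delta: 97.00
  SkyAir: 117.25
  Spirit: 165.00
  United: 191.14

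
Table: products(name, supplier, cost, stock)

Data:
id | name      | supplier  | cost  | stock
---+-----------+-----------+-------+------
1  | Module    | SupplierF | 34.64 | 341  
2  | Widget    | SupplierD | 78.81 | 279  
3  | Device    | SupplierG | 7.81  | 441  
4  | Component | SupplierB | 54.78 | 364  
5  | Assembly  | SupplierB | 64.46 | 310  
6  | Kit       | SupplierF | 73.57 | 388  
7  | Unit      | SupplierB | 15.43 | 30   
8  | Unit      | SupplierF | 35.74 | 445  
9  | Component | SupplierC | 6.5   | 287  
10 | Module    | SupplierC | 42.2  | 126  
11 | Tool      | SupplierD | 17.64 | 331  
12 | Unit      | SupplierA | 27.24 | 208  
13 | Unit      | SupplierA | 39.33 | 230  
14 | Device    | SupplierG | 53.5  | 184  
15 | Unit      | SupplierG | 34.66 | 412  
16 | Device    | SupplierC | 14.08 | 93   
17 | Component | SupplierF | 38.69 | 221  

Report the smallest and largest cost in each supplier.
SELECT supplier, MIN(cost), MAX(cost)
FROM products
GROUP BY supplier

Result:
  SupplierA: min=27.24, max=39.33
  SupplierB: min=15.43, max=64.46
  SupplierC: min=6.50, max=42.20
  SupplierD: min=17.64, max=78.81
  SupplierF: min=34.64, max=73.57
  SupplierG: min=7.81, max=53.50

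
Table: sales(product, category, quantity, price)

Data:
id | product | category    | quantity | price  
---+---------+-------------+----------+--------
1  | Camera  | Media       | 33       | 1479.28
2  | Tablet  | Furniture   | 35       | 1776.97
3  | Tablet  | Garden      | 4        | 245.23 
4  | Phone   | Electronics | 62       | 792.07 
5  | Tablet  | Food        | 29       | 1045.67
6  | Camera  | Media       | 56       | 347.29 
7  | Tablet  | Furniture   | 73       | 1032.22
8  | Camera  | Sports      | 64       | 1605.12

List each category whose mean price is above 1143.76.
SELECT category, AVG(price)
FROM sales
GROUP BY category
HAVING AVG(price) > 1143.76

Result:
  Furniture: avg=1404.60
  Sports: avg=1605.12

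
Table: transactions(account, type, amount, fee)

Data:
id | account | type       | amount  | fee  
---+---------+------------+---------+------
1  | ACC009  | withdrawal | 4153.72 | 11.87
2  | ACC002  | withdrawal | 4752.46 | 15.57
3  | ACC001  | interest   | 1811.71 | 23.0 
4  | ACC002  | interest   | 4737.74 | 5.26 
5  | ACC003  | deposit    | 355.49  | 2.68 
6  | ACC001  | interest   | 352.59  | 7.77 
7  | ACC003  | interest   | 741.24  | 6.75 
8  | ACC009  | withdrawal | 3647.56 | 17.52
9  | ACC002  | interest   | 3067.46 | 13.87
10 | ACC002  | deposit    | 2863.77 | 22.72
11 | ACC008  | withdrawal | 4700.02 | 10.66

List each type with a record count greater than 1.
SELECT type, COUNT(*) as cnt
FROM transactions
GROUP BY type
HAVING COUNT(*) > 1

Result:
  deposit: 2
  interest: 5
  withdrawal: 4

Note: HAVING filters groups after aggregation, WHERE filters rows before.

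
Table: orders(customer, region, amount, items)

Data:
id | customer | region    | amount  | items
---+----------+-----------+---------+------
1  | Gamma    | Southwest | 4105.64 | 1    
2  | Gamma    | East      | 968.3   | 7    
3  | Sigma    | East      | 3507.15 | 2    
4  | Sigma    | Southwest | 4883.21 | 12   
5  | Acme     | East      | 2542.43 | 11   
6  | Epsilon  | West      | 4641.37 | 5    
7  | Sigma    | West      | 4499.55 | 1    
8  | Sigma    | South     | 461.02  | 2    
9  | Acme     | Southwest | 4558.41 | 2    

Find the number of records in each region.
SELECT region, COUNT(*) as count
FROM orders
GROUP BY region

Result:
  East: 3
  South: 1
  Southwest: 3
  West: 2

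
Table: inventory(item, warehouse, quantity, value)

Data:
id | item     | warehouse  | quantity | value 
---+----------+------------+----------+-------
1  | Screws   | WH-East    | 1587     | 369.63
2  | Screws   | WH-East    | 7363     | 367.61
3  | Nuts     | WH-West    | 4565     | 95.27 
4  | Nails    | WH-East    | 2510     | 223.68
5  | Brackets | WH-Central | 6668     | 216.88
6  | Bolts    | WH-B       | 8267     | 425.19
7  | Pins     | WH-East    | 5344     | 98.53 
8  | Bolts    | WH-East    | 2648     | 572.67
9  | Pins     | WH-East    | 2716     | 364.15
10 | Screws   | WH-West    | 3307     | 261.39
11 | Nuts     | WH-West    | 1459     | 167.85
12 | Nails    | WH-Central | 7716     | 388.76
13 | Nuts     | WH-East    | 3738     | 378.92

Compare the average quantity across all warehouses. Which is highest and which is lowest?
SELECT warehouse, AVG(quantity)
FROM inventory
GROUP BY warehouse
ORDER BY AVG(quantity)

All groups:
  WH-West: 3110.33
  WH-East: 3700.86
  WH-Central: 7192.00
  WH-B: 8267.00

Highest: WH-B (8267.00)
Lowest: WH-West (3110.33)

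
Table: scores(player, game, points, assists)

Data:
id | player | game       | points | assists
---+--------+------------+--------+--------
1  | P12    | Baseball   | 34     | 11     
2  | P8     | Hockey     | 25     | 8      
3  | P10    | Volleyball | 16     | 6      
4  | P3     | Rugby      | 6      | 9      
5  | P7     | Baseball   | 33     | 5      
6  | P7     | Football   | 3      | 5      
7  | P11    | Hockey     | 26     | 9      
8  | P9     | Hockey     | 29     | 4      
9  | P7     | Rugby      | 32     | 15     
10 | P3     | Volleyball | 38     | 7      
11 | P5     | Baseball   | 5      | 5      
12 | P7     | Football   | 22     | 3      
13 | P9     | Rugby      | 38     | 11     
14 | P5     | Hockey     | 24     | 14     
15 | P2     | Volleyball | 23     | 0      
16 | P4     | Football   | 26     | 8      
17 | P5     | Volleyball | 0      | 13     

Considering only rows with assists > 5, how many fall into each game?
SELECT game, COUNT(*)
FROM scores
WHERE assists > 5
GROUP BY game

Note: WHERE filters rows before grouping.

Result:
  Baseball: 1
  Football: 1
  Hockey: 3
  Rugby: 3
  Volleyball: 3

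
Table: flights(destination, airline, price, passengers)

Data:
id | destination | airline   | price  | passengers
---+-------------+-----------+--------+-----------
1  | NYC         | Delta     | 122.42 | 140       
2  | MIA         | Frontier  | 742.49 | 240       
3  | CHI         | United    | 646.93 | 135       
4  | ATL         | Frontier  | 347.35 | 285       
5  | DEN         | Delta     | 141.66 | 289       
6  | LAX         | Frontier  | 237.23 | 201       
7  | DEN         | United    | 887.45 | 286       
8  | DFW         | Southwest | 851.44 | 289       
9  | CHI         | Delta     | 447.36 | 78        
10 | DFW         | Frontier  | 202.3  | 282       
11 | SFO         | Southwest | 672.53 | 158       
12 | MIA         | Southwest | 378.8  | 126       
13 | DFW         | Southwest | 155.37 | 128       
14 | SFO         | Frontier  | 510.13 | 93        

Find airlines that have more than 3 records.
SELECT airline, COUNT(*) as cnt
FROM flights
GROUP BY airline
HAVING COUNT(*) > 3

Result:
  Frontier: 5
  Southwest: 4

Note: HAVING filters groups after aggregation, WHERE filters rows before.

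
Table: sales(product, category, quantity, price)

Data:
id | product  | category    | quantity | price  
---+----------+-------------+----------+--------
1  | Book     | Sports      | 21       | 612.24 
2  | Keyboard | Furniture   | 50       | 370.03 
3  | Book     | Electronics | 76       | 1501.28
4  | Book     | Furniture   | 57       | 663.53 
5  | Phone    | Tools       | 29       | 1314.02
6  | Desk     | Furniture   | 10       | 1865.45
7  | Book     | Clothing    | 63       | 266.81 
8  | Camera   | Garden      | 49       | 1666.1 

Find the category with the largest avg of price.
SELECT category, AVG(price) as val
FROM sales
GROUP BY category
ORDER BY val DESC
LIMIT 1

Result: Garden with avg(price) = 1666.10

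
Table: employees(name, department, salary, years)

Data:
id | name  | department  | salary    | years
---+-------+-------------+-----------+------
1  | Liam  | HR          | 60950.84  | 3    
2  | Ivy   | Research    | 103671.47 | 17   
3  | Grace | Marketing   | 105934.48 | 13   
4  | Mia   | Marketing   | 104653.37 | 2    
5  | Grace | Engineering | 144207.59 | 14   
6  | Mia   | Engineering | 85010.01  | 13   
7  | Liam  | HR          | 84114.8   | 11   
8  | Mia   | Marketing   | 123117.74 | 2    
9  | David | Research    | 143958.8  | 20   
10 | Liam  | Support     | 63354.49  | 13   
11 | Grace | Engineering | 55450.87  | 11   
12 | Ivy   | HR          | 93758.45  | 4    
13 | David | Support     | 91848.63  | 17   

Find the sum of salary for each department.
SELECT department, SUM(salary) as result
FROM employees
GROUP BY department

Result:
  Engineering: 284668.47
  HR: 238824.09
  Marketing: 333705.59
  Research: 247630.27
  Support: 155203.12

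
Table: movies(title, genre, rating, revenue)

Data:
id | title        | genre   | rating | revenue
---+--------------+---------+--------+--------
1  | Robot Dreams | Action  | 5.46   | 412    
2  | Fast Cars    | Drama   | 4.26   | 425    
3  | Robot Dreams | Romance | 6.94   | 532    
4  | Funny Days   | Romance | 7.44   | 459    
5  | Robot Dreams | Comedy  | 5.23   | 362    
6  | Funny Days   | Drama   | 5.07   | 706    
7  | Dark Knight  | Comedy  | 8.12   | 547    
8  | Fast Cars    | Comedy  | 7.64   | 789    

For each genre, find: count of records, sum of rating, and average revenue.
SELECT genre,
       COUNT(*) as cnt,
       SUM(rating) as total_rating,
       AVG(revenue) as avg_revenue
FROM movies
GROUP BY genre

Result:
  Action: 1 records, 5.46 total rating, 412.00 avg revenue
  Comedy: 3 records, 20.99 total rating, 566.00 avg revenue
  Drama: 2 records, 9.33 total rating, 565.50 avg revenue
  Romance: 2 records, 14.38 total rating, 495.50 avg revenue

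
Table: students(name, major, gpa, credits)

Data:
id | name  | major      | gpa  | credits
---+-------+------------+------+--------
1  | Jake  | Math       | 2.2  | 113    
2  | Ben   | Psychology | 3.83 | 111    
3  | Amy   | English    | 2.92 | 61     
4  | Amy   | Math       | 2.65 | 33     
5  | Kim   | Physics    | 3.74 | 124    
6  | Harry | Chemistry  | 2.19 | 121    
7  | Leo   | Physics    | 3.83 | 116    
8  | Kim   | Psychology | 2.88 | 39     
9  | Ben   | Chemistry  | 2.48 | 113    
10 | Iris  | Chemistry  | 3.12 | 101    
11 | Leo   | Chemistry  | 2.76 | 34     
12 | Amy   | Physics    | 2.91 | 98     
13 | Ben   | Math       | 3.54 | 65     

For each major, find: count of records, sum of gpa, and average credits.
SELECT major,
       COUNT(*) as cnt,
       SUM(gpa) as total_gpa,
       AVG(credits) as avg_credits
FROM students
GROUP BY major

Result:
  Chemistry: 4 records, 10.55 total gpa, 92.25 avg credits
  English: 1 records, 2.92 total gpa, 61.00 avg credits
  Math: 3 records, 8.39 total gpa, 70.33 avg credits
  Physics: 3 records, 10.48 total gpa, 112.67 avg credits
  Psychology: 2 records, 6.71 total gpa, 75.00 avg credits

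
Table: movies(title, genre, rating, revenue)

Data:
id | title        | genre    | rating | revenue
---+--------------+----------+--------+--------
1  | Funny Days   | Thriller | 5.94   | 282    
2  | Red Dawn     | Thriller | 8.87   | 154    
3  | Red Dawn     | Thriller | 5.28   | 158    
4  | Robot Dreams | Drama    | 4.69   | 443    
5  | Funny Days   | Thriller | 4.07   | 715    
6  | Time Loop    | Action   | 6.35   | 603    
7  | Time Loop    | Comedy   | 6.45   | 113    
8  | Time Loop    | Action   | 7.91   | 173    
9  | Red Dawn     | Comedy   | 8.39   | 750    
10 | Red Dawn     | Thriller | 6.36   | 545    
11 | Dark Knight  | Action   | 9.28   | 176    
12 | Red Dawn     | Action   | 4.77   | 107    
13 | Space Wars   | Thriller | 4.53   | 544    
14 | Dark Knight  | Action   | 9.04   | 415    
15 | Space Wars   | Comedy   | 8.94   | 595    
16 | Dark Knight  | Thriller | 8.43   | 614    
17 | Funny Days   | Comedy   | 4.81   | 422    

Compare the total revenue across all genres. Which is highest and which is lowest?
SELECT genre, SUM(revenue)
FROM movies
GROUP BY genre
ORDER BY SUM(revenue)

All groups:
  Drama: 443
  Action: 1474
  Comedy: 1880
  Thriller: 3012

Highest: Thriller (3012)
Lowest: Drama (443)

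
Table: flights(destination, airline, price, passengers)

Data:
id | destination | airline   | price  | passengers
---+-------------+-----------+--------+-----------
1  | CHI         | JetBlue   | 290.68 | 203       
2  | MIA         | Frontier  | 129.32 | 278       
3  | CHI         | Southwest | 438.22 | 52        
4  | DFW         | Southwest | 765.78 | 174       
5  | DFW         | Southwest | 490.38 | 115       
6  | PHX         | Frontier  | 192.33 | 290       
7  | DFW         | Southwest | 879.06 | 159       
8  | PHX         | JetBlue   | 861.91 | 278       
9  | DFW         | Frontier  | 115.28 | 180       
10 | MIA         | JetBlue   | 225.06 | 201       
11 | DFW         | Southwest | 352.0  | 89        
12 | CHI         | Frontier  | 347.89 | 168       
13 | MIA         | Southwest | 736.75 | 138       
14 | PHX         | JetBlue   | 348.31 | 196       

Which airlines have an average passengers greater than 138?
SELECT airline, AVG(passengers)
FROM flights
GROUP BY airline
HAVING AVG(passengers) > 138

Result:
  Frontier: avg=229.00
  JetBlue: avg=219.50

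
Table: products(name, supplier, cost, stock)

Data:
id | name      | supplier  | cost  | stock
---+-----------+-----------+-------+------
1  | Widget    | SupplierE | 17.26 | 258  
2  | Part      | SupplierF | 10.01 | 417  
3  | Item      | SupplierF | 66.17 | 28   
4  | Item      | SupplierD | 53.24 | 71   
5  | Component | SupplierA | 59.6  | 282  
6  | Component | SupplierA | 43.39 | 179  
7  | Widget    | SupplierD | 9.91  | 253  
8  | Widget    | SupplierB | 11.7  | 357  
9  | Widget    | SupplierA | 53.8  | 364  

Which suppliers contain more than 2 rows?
SELECT supplier, COUNT(*) as cnt
FROM products
GROUP BY supplier
HAVING COUNT(*) > 2

Result:
  SupplierA: 3

Note: HAVING filters groups after aggregation, WHERE filters rows before.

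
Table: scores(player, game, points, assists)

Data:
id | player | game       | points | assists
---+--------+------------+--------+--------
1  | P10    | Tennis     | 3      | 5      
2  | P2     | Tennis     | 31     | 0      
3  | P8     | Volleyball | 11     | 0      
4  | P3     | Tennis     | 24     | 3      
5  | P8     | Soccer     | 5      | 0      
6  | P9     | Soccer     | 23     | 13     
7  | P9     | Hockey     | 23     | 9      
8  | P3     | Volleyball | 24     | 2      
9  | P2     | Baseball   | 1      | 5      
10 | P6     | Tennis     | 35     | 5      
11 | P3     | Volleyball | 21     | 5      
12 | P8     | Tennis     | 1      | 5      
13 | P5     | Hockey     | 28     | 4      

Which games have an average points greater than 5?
SELECT game, AVG(points)
FROM scores
GROUP BY game
HAVING AVG(points) > 5

Result:
  Hockey: avg=25.50
  Soccer: avg=14.00
  Tennis: avg=18.80
  Volleyball: avg=18.67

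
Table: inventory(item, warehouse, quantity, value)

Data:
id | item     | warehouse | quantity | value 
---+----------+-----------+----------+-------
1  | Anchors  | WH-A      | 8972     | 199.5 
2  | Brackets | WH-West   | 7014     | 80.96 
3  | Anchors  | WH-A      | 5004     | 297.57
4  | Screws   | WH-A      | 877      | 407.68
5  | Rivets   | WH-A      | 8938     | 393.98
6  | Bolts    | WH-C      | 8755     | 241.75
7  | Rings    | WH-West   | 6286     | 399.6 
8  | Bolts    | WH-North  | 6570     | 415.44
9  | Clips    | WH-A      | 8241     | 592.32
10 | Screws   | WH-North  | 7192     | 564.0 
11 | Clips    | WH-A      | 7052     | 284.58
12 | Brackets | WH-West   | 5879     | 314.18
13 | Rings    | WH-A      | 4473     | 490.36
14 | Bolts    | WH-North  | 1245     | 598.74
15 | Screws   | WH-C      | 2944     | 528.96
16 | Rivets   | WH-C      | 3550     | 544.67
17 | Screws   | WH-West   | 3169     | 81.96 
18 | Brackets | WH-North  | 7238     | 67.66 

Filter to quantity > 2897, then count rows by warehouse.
SELECT warehouse, COUNT(*)
FROM inventory
WHERE quantity > 2897
GROUP BY warehouse

Note: WHERE filters rows before grouping.

Result:
  WH-A: 6
  WH-C: 3
  WH-North: 3
  WH-West: 4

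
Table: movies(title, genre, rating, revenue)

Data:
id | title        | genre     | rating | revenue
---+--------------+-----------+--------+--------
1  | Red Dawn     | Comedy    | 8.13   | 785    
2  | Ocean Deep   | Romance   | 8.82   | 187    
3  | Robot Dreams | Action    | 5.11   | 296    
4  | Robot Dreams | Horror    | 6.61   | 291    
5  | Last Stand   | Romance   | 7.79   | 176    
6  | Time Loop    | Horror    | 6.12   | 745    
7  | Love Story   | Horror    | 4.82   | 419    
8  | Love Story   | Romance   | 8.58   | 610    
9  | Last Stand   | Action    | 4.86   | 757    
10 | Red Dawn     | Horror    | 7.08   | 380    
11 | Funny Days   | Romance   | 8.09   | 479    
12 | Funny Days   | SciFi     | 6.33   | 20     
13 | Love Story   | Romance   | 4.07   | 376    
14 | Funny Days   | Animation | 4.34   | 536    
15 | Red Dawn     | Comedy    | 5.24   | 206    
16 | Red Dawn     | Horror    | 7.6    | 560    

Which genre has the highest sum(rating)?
SELECT genre, SUM(rating) as val
FROM movies
GROUP BY genre
ORDER BY val DESC
LIMIT 1

Result: Romance with sum(rating) = 37.35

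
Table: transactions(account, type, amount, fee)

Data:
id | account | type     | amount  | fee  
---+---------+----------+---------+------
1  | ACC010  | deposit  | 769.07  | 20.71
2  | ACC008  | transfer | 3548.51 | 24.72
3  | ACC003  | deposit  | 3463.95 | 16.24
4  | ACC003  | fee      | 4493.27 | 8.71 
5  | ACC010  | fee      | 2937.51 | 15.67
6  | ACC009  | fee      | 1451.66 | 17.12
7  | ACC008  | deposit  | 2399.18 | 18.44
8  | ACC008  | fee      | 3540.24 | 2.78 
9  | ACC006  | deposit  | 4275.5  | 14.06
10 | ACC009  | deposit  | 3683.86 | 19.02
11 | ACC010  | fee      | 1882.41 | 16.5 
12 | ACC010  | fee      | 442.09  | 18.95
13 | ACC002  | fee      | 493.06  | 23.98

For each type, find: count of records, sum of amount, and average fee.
SELECT type,
       COUNT(*) as cnt,
       SUM(amount) as total_amount,
       AVG(fee) as avg_fee
FROM transactions
GROUP BY type

Result:
  deposit: 5 records, 14591.56 total amount, 17.69 avg fee
  fee: 7 records, 15240.24 total amount, 14.82 avg fee
  transfer: 1 records, 3548.51 total amount, 24.72 avg fee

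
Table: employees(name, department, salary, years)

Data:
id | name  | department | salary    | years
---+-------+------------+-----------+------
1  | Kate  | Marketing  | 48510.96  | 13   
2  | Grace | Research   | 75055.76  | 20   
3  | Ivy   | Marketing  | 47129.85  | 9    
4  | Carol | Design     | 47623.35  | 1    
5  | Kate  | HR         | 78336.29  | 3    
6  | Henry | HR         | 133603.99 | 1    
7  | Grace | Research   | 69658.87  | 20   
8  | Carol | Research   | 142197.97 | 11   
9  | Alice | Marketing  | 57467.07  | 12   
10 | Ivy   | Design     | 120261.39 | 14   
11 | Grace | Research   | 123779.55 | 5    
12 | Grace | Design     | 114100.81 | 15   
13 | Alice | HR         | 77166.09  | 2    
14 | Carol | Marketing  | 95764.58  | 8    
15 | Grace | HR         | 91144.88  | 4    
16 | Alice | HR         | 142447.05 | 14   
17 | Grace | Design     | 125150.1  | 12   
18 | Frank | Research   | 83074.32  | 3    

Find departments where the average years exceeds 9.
SELECT department, AVG(years)
FROM employees
GROUP BY department
HAVING AVG(years) > 9

Result:
  Design: avg=10.50
  Marketing: avg=10.50
  Research: avg=11.80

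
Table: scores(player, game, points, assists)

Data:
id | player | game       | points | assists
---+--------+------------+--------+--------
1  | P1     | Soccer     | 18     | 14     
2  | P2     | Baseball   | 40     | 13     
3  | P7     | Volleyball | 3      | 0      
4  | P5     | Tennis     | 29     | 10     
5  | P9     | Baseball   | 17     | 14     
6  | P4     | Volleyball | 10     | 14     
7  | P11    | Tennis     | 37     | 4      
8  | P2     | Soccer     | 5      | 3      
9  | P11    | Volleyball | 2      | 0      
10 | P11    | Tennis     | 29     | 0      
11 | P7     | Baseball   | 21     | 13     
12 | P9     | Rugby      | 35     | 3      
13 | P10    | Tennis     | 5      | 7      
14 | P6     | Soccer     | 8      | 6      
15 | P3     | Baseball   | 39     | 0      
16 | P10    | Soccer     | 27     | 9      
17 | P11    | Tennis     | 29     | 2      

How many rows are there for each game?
SELECT game, COUNT(*) as count
FROM scores
GROUP BY game

Result:
  Baseball: 4
  Rugby: 1
  Soccer: 4
  Tennis: 5
  Volleyball: 3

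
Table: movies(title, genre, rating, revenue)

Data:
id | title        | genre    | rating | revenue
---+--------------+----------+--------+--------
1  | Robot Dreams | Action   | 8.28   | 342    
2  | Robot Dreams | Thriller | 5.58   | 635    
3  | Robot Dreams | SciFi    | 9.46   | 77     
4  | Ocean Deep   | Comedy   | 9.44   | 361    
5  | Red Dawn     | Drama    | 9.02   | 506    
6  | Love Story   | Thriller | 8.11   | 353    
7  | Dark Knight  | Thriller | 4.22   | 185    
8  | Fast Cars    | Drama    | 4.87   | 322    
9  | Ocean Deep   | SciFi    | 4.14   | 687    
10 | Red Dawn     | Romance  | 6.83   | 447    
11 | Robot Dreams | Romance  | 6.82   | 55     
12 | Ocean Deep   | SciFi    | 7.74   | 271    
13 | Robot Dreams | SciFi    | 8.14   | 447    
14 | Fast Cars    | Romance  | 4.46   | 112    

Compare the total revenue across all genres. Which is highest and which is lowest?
SELECT genre, SUM(revenue)
FROM movies
GROUP BY genre
ORDER BY SUM(revenue)

All groups:
  Action: 342
  Comedy: 361
  Romance: 614
  Drama: 828
  Thriller: 1173
  SciFi: 1482

Highest: SciFi (1482)
Lowest: Action (342)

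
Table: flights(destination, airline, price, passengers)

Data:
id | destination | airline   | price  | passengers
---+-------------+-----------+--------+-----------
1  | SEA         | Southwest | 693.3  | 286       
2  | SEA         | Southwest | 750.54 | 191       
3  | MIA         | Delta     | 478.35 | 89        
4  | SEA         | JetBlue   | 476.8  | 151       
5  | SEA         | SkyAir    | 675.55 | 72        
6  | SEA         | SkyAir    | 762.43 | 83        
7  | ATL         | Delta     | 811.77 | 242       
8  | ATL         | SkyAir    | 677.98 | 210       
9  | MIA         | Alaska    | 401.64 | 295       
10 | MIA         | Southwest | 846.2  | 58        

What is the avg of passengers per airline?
SELECT airline, AVG(passengers) as result
FROM flights
GROUP BY airline

Result:
  Alaska: 295.00
  Delta: 165.50
  JetBlue: 151.00
  SkyAir: 121.67
  Southwest: 178.33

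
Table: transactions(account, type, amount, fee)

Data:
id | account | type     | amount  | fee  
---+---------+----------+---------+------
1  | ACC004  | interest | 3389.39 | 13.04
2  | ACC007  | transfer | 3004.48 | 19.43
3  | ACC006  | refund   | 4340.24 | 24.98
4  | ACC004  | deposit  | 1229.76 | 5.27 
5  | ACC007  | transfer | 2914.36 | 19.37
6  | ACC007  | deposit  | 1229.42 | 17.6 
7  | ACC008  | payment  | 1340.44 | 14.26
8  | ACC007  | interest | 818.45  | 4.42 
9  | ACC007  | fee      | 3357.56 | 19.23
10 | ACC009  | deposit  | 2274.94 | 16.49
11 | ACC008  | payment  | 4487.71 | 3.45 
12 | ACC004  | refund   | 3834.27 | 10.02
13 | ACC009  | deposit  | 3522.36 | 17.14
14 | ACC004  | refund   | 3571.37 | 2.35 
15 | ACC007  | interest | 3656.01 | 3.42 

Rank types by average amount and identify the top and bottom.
SELECT type, AVG(amount)
FROM transactions
GROUP BY type
ORDER BY AVG(amount)

All groups:
  deposit: 2064.12
  interest: 2621.28
  payment: 2914.08
  transfer: 2959.42
  fee: 3357.56
  refund: 3915.29

Highest: refund (3915.29)
Lowest: deposit (2064.12)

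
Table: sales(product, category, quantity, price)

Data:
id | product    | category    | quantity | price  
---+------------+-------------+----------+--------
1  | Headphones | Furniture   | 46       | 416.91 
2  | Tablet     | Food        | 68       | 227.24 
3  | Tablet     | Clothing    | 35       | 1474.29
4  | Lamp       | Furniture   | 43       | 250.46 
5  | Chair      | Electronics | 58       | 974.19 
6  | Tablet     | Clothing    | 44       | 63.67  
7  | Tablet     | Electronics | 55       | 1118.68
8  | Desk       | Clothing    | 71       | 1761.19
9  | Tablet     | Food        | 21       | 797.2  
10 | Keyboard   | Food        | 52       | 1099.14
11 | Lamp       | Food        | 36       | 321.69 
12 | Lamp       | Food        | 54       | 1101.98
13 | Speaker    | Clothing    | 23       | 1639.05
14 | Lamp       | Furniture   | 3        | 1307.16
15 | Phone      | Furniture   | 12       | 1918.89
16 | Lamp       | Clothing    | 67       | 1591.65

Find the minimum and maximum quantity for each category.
SELECT category, MIN(quantity), MAX(quantity)
FROM sales
GROUP BY category

Result:
  Clothing: min=23, max=71
  Electronics: min=55, max=58
  Food: min=21, max=68
  Furniture: min=3, max=46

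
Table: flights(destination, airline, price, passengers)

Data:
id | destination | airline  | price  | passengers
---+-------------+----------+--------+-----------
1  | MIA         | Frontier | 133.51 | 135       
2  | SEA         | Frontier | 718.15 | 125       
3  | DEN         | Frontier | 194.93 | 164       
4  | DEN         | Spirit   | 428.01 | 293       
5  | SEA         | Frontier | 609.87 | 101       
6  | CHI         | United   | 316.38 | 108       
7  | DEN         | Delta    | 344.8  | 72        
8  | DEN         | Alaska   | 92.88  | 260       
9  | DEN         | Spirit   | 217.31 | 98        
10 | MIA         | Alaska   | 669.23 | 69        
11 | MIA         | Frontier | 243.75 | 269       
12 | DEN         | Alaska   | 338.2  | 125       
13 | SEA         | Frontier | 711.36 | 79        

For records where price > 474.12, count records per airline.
SELECT airline, COUNT(*)
FROM flights
WHERE price > 474.12
GROUP BY airline

Note: WHERE filters rows before grouping.

Result:
  Alaska: 1
  Frontier: 3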